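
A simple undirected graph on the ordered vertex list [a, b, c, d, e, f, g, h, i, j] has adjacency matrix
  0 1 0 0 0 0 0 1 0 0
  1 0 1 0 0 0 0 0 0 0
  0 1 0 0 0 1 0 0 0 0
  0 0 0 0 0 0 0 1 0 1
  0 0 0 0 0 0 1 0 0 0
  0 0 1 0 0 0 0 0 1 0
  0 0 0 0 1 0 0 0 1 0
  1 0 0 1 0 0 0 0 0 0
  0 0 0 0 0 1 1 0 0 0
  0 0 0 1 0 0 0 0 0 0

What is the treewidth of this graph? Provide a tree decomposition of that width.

Each bag holds 2 vertices, so the decomposition has width 1, which upper-bounds the treewidth. Any graph with an edge has treewidth ≥ 1, and G has the edge e–g. Therefore the treewidth is 1.

Treewidth 1.
One such decomposition:
Bags: B1 = {e, g}  B2 = {g, i}  B3 = {f, i}  B4 = {c, f}  B5 = {b, c}  B6 = {a, b}  B7 = {a, h}  B8 = {d, h}  B9 = {d, j}
Tree: B1–B2, B2–B3, B3–B4, B4–B5, B5–B6, B6–B7, B7–B8, B8–B9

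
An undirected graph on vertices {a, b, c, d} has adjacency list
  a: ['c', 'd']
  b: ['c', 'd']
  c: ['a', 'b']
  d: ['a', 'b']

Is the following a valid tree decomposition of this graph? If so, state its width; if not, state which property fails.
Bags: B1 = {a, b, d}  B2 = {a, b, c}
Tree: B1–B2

Vertex coverage: the bags together contain {a, b, c, d}, the full vertex set. Edge coverage: each edge of G has both endpoints in at least one bag. Running intersection: for every vertex, the bags containing it form a connected subtree. All three properties hold, so this is a valid tree decomposition of width max|bag| − 1 = 2, and hence tw(G) ≤ 2.

Yes; width 2.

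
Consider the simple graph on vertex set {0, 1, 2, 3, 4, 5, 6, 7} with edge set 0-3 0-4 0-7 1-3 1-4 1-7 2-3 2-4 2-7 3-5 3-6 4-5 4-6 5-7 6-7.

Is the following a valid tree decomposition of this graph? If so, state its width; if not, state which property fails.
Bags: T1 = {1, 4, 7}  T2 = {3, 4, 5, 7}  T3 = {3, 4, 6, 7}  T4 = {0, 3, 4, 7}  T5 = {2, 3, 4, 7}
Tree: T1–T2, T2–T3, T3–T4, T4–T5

A tree decomposition must satisfy three properties: every vertex lies in some bag; for every edge, both endpoints lie together in some bag; and for every vertex, the bags containing it form a connected subtree. Here edge (3,1) lies in no bag, so the decomposition is invalid.

No — edge (3,1) lies in no bag.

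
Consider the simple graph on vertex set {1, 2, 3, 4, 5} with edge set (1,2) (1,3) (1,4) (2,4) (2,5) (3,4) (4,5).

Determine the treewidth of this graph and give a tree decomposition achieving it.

Every bag has size at most 3, so the width is 3 − 1 = 2 and tw(G) ≤ 2. Conversely, {1, 2, 4} is a clique of size 3, and the vertices of any clique must share a bag in every tree decomposition; so some bag has ≥ 3 vertices and tw(G) ≥ 2. Combining the bounds, tw(G) = 2.

Treewidth 2.
Bags: B1 = {1, 3, 4}  B2 = {1, 2, 4}  B3 = {2, 4, 5}
Tree: B1–B2, B2–B3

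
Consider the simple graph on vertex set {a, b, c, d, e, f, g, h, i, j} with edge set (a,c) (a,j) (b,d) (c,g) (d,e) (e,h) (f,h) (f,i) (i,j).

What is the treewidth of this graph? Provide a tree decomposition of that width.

Every bag has size at most 2, so the width is 2 − 1 = 1 and tw(G) ≤ 1. Since G has at least one edge (e.g. b–d), it is not an edgeless graph, so tw(G) ≥ 1. The upper and lower bounds meet at 1, so that is the treewidth.

Treewidth 1.
One such decomposition:
Bags: B1 = {b, d}  B2 = {d, e}  B3 = {e, h}  B4 = {f, h}  B5 = {f, i}  B6 = {i, j}  B7 = {a, j}  B8 = {a, c}  B9 = {c, g}
Tree: B1–B2, B2–B3, B3–B4, B4–B5, B5–B6, B6–B7, B7–B8, B8–B9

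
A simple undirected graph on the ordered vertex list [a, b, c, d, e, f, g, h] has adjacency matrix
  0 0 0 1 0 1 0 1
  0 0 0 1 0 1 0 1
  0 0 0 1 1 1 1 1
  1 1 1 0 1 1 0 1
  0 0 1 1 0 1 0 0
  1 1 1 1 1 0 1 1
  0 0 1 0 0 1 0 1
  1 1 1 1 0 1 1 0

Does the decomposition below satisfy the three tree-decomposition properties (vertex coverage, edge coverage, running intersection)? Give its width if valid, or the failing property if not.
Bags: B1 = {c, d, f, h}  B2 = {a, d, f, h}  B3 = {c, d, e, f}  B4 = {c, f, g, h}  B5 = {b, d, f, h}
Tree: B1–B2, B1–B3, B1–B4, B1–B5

Vertex coverage: the bags together contain {a, b, c, d, e, f, g, h}, the full vertex set. Edge coverage: each edge of G has both endpoints in at least one bag. Running intersection: for every vertex, the bags containing it form a connected subtree. All three properties hold, so this is a valid tree decomposition of width max|bag| − 1 = 3, and hence tw(G) ≤ 3.

Yes; width 3.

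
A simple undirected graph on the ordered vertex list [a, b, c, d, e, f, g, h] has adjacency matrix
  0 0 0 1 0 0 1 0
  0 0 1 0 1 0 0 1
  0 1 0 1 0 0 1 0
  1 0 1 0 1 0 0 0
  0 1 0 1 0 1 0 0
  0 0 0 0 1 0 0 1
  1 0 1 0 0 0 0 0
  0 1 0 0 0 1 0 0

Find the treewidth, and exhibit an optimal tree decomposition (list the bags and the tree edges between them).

Treewidth 2.
Bags: B1 = {a, c, g}  B2 = {a, c, d}  B3 = {b, c, d}  B4 = {b, d, e}  B5 = {b, e, h}  B6 = {e, f, h}
Tree: B1–B2, B2–B3, B3–B4, B4–B5, B5–B6

Every bag has size at most 3, so the width is 3 − 1 = 2 and tw(G) ≤ 2. For the lower bound, G contains the cycle g–a–d–c–g, so G is not a forest; only forests have treewidth ≤ 1, hence tw(G) ≥ 2. The upper and lower bounds meet at 2, so that is the treewidth.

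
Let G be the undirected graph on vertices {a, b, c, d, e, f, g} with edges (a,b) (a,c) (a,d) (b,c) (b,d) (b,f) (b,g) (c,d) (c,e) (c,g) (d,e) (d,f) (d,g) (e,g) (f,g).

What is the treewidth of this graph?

A width-3 tree decomposition is:
Bags: B1 = {b, c, d, g}  B2 = {a, b, c, d}  B3 = {b, d, f, g}  B4 = {c, d, e, g}
Tree: B1–B2, B1–B3, B1–B4
Every bag has size at most 4, so the width is 4 − 1 = 3 and tw(G) ≤ 3. Conversely, {c, d, e, g} is a clique of size 4, and the vertices of any clique must share a bag in every tree decomposition; so some bag has ≥ 4 vertices and tw(G) ≥ 3. Combining the bounds, tw(G) = 3.

3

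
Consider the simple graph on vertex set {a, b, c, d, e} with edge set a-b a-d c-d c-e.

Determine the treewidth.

1

A width-1 tree decomposition is:
Bags: B1 = {c, e}  B2 = {c, d}  B3 = {a, d}  B4 = {a, b}
Tree: B1–B2, B2–B3, B3–B4
Every bag has size at most 2, so the width is 2 − 1 = 1 and tw(G) ≤ 1. Any graph with an edge has treewidth ≥ 1, and G has the edge e–c. Hence tw(G) = 1 exactly.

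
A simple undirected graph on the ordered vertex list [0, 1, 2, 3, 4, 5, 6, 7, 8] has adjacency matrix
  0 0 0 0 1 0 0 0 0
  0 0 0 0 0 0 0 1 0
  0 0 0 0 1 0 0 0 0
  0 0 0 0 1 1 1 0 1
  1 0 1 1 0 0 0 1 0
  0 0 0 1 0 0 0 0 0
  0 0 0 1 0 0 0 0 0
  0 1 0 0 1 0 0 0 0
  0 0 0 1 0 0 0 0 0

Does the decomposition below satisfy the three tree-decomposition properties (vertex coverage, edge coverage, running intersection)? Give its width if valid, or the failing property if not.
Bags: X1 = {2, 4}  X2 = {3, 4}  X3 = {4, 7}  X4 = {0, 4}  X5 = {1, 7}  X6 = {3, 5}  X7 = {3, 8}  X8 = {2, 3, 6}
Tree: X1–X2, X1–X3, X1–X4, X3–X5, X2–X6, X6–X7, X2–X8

No — bags containing vertex 2 are not connected in the tree.

A tree decomposition must satisfy three properties: every vertex lies in some bag; for every edge, both endpoints lie together in some bag; and for every vertex, the bags containing it form a connected subtree. Here bags containing vertex 2 are not connected in the tree, so the decomposition is invalid.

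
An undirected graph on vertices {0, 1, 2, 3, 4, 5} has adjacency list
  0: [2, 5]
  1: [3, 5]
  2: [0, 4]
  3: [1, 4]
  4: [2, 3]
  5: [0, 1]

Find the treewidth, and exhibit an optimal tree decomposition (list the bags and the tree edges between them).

The largest bag has 3 vertices, giving width 2; this decomposition certifies tw(G) ≤ 2. Since 0–5–1–3–4–2–0 is a cycle in G, G is not acyclic. Forests are exactly the graphs of treewidth ≤ 1, so tw(G) ≥ 2. Combining the bounds, tw(G) = 2.

Treewidth 2.
One optimal decomposition is:
Bags: B1 = {0, 1, 5}  B2 = {0, 1, 3}  B3 = {0, 3, 4}  B4 = {0, 2, 4}
Tree: B1–B2, B2–B3, B3–B4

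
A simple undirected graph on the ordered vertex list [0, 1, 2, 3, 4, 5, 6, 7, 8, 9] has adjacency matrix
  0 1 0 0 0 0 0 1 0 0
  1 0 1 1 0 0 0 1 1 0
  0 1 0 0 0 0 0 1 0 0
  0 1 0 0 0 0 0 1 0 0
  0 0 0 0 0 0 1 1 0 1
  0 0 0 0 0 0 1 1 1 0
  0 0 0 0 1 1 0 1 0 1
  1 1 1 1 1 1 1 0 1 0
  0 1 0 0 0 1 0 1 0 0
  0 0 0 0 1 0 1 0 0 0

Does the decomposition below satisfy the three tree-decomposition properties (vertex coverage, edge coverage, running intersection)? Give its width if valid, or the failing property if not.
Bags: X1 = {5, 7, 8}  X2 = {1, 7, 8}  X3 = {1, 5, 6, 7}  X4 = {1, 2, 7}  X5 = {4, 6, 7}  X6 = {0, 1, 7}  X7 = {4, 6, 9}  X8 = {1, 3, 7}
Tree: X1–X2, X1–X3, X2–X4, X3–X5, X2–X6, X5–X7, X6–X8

No — bags containing vertex 1 are not connected in the tree.

A tree decomposition must satisfy three properties: every vertex lies in some bag; for every edge, both endpoints lie together in some bag; and for every vertex, the bags containing it form a connected subtree. Here bags containing vertex 1 are not connected in the tree, so the decomposition is invalid.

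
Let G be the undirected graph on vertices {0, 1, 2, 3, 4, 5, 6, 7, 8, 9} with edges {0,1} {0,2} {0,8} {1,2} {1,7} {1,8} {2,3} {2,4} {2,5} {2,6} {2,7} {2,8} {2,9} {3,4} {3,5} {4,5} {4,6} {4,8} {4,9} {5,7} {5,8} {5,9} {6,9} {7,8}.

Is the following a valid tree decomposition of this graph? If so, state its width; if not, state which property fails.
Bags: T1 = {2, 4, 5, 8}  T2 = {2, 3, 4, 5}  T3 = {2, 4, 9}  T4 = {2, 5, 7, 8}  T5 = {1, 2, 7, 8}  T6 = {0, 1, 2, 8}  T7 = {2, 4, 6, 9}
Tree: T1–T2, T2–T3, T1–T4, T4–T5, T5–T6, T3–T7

No — edge (5,9) lies in no bag.

A tree decomposition must satisfy three properties: every vertex lies in some bag; for every edge, both endpoints lie together in some bag; and for every vertex, the bags containing it form a connected subtree. Here edge (5,9) lies in no bag, so the decomposition is invalid.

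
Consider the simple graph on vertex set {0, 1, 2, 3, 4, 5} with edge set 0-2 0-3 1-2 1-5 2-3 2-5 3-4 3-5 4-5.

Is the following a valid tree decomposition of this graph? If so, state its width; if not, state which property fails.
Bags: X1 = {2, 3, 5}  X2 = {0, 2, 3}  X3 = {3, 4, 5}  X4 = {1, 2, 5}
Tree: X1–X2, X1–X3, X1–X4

Vertex coverage: the bags together contain {0, 1, 2, 3, 4, 5}, the full vertex set. Edge coverage: each edge of G has both endpoints in at least one bag. Running intersection: for every vertex, the bags containing it form a connected subtree. All three properties hold, so this is a valid tree decomposition of width max|bag| − 1 = 2, and hence tw(G) ≤ 2.

Yes; width 2.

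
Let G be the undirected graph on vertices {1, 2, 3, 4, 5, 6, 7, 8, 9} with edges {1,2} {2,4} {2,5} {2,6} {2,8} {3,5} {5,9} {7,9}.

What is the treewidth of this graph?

1

A width-1 tree decomposition is:
Bags: B1 = {2, 5}  B2 = {5, 9}  B3 = {2, 8}  B4 = {2, 6}  B5 = {7, 9}  B6 = {3, 5}  B7 = {1, 2}  B8 = {2, 4}
Tree: B1–B2, B1–B3, B1–B4, B2–B5, B1–B6, B3–B7, B4–B8
Every bag has size at most 2, so the width is 2 − 1 = 1 and tw(G) ≤ 1. Since G has at least one edge (e.g. 5–2), it is not an edgeless graph, so tw(G) ≥ 1. The upper and lower bounds meet at 1, so that is the treewidth.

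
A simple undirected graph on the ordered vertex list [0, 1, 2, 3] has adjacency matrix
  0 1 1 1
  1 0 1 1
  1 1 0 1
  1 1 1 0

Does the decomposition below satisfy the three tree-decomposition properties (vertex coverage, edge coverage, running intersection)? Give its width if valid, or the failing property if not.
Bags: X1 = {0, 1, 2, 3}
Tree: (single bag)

Yes; width 3.

Checking the three conditions: (i) the bags cover all of {0, 1, 2, 3}; (ii) for each edge, some bag contains both endpoints; (iii) the bags containing any fixed vertex form a subtree. All hold, so the decomposition is valid with width 4 − 1 = 3.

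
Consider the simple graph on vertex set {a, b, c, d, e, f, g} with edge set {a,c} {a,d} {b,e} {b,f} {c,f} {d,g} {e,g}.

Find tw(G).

2

A width-2 tree decomposition is:
Bags: B1 = {a, c, d}  B2 = {c, d, g}  B3 = {c, e, g}  B4 = {b, c, e}  B5 = {b, c, f}
Tree: B1–B2, B2–B3, B3–B4, B4–B5
Every bag has size at most 3, so the width is 3 − 1 = 2 and tw(G) ≤ 2. Since c–a–d–g–e–b–f–c is a cycle in G, G is not acyclic. Forests are exactly the graphs of treewidth ≤ 1, so tw(G) ≥ 2. The upper and lower bounds meet at 2, so that is the treewidth.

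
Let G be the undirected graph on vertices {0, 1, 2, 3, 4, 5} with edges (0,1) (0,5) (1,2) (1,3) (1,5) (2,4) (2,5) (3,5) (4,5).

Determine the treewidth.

A width-2 tree decomposition is:
Bags: B1 = {0, 1, 5}  B2 = {1, 2, 5}  B3 = {2, 4, 5}  B4 = {1, 3, 5}
Tree: B1–B2, B2–B3, B1–B4
Each bag holds 3 vertices, so the decomposition has width 2, which upper-bounds the treewidth. On the other hand G contains the 3-clique {0, 1, 5}. A clique must lie in a single bag of any decomposition, so no decomposition can have width below 2. Hence tw(G) = 2 exactly.

2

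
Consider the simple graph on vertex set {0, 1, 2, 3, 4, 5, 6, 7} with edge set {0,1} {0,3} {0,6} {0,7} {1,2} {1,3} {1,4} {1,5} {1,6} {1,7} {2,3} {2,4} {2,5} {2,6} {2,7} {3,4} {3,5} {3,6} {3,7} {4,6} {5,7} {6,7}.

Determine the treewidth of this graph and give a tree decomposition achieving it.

The largest bag has 5 vertices, giving width 4; this decomposition certifies tw(G) ≤ 4. For the lower bound, the 5 vertices {0, 1, 3, 6, 7} are pairwise adjacent, and any tree decomposition puts a clique entirely inside one bag — forcing width ≥ 4. Combining the bounds, tw(G) = 4.

Treewidth 4.
One optimal decomposition is:
Bags: B1 = {1, 2, 3, 6, 7}  B2 = {1, 2, 3, 5, 7}  B3 = {0, 1, 3, 6, 7}  B4 = {1, 2, 3, 4, 6}
Tree: B1–B2, B1–B3, B1–B4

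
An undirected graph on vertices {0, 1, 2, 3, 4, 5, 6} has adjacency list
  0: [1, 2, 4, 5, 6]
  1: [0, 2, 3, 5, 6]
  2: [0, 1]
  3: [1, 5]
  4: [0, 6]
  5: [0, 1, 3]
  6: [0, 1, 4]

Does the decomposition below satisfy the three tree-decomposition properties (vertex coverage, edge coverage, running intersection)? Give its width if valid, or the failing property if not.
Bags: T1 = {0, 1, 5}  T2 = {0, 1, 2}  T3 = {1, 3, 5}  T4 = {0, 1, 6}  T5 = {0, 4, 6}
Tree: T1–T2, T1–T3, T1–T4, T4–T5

Yes; width 2.

Vertex coverage: the bags together contain {0, 1, 2, 3, 4, 5, 6}, the full vertex set. Edge coverage: each edge of G has both endpoints in at least one bag. Running intersection: for every vertex, the bags containing it form a connected subtree. All three properties hold, so this is a valid tree decomposition of width max|bag| − 1 = 2, and hence tw(G) ≤ 2.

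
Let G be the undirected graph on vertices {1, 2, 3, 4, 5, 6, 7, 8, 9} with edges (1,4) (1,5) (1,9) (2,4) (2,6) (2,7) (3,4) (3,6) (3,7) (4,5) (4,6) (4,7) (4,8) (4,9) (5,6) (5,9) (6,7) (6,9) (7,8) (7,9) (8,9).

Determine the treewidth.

3

A width-3 tree decomposition is:
Bags: B1 = {4, 6, 7, 9}  B2 = {4, 7, 8, 9}  B3 = {2, 4, 6, 7}  B4 = {4, 5, 6, 9}  B5 = {1, 4, 5, 9}  B6 = {3, 4, 6, 7}
Tree: B1–B2, B1–B3, B1–B4, B4–B5, B1–B6
Every bag has size at most 4, so the width is 4 − 1 = 3 and tw(G) ≤ 3. For the lower bound, the 4 vertices {4, 7, 8, 9} are pairwise adjacent, and any tree decomposition puts a clique entirely inside one bag — forcing width ≥ 3. Hence tw(G) = 3 exactly.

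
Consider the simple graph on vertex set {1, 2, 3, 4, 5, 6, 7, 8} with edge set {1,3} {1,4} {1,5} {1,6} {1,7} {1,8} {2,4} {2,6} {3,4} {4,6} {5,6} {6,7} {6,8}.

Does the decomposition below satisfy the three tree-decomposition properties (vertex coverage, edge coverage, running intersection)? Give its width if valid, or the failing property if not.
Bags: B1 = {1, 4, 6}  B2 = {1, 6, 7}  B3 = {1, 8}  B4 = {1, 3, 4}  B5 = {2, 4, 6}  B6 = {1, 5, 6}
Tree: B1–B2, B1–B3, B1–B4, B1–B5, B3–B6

No — edge (6,8) lies in no bag.

A tree decomposition must satisfy three properties: every vertex lies in some bag; for every edge, both endpoints lie together in some bag; and for every vertex, the bags containing it form a connected subtree. Here edge (6,8) lies in no bag, so the decomposition is invalid.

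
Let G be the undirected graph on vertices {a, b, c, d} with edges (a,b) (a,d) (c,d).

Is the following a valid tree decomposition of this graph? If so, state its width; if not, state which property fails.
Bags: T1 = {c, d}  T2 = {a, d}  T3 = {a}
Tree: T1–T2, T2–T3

A tree decomposition must satisfy three properties: every vertex lies in some bag; for every edge, both endpoints lie together in some bag; and for every vertex, the bags containing it form a connected subtree. Here vertex b appears in no bag, so the decomposition is invalid.

No — vertex b appears in no bag.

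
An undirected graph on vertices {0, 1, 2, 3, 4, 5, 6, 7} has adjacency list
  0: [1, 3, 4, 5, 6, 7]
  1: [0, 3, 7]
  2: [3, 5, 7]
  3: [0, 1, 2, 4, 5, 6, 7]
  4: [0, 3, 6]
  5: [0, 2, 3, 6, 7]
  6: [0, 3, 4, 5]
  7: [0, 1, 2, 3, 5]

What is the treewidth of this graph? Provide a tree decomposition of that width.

The largest bag has 4 vertices, giving width 3; this decomposition certifies tw(G) ≤ 3. For the lower bound, the 4 vertices {0, 1, 3, 7} are pairwise adjacent, and any tree decomposition puts a clique entirely inside one bag — forcing width ≥ 3. The upper and lower bounds meet at 3, so that is the treewidth.

Treewidth 3.
Bags: B1 = {0, 3, 5, 7}  B2 = {0, 1, 3, 7}  B3 = {0, 3, 5, 6}  B4 = {2, 3, 5, 7}  B5 = {0, 3, 4, 6}
Tree: B1–B2, B1–B3, B1–B4, B3–B5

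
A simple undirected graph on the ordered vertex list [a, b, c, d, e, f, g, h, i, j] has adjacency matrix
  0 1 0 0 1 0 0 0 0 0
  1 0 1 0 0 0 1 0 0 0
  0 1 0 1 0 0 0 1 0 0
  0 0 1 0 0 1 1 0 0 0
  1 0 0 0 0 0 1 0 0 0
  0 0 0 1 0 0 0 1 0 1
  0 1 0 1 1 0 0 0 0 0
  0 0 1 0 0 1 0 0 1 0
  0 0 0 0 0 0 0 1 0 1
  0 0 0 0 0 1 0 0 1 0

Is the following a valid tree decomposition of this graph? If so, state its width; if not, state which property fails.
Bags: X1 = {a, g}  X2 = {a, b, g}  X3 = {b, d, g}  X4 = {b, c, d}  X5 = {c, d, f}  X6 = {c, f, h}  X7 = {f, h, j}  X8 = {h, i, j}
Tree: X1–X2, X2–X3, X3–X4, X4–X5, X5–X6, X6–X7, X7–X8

No — vertex e appears in no bag.

A tree decomposition must satisfy three properties: every vertex lies in some bag; for every edge, both endpoints lie together in some bag; and for every vertex, the bags containing it form a connected subtree. Here vertex e appears in no bag, so the decomposition is invalid.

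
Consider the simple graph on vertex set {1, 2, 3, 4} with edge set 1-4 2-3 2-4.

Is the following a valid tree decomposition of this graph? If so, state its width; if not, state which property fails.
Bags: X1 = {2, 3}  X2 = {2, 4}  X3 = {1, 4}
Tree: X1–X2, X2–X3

Vertex coverage: the bags together contain {1, 2, 3, 4}, the full vertex set. Edge coverage: each edge of G has both endpoints in at least one bag. Running intersection: for every vertex, the bags containing it form a connected subtree. All three properties hold, so this is a valid tree decomposition of width max|bag| − 1 = 1, and hence tw(G) ≤ 1.

Yes; width 1.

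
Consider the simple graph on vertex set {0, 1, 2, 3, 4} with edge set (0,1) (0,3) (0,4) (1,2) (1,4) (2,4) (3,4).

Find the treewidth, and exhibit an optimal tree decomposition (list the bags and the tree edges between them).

The largest bag has 3 vertices, giving width 2; this decomposition certifies tw(G) ≤ 2. Conversely, {0, 1, 4} is a clique of size 3, and the vertices of any clique must share a bag in every tree decomposition; so some bag has ≥ 3 vertices and tw(G) ≥ 2. Therefore the treewidth is 2.

Treewidth 2.
One optimal decomposition is:
Bags: B1 = {0, 3, 4}  B2 = {0, 1, 4}  B3 = {1, 2, 4}
Tree: B1–B2, B2–B3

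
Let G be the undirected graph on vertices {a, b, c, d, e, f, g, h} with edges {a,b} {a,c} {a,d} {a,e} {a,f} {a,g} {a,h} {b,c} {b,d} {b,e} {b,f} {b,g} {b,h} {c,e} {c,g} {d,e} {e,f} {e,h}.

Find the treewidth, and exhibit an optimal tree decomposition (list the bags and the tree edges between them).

Treewidth 3.
One such decomposition:
Bags: B1 = {a, b, c, e}  B2 = {a, b, d, e}  B3 = {a, b, c, g}  B4 = {a, b, e, h}  B5 = {a, b, e, f}
Tree: B1–B2, B1–B3, B1–B4, B1–B5

Each bag holds 4 vertices, so the decomposition has width 3, which upper-bounds the treewidth. For the lower bound, the 4 vertices {a, b, c, g} are pairwise adjacent, and any tree decomposition puts a clique entirely inside one bag — forcing width ≥ 3. Combining the bounds, tw(G) = 3.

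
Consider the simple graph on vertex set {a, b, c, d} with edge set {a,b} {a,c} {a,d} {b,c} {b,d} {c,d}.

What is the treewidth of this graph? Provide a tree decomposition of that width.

A single bag containing all 4 vertices is trivially a valid decomposition of width 3. For the lower bound, the 4 vertices {a, b, c, d} are pairwise adjacent, and any tree decomposition puts a clique entirely inside one bag — forcing width ≥ 3. Combining the bounds, tw(G) = 3.

Treewidth 3.
One such decomposition:
Bags: B1 = {a, b, c, d}
Tree: (single bag)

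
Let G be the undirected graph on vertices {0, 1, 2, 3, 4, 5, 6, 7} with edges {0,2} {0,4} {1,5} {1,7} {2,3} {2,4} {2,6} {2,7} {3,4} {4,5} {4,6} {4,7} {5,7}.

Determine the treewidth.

A width-2 tree decomposition is:
Bags: B1 = {2, 3, 4}  B2 = {2, 4, 6}  B3 = {2, 4, 7}  B4 = {0, 2, 4}  B5 = {4, 5, 7}  B6 = {1, 5, 7}
Tree: B1–B2, B1–B3, B1–B4, B3–B5, B5–B6
Every bag has size at most 3, so the width is 3 − 1 = 2 and tw(G) ≤ 2. Conversely, {1, 5, 7} is a clique of size 3, and the vertices of any clique must share a bag in every tree decomposition; so some bag has ≥ 3 vertices and tw(G) ≥ 2. The upper and lower bounds meet at 2, so that is the treewidth.

2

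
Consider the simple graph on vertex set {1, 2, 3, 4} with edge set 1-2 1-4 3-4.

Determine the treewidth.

1

A width-1 tree decomposition is:
Bags: B1 = {3, 4}  B2 = {1, 4}  B3 = {1, 2}
Tree: B1–B2, B2–B3
Every bag has size at most 2, so the width is 2 − 1 = 1 and tw(G) ≤ 1. G has an edge, so its treewidth is at least 1. Hence tw(G) = 1 exactly.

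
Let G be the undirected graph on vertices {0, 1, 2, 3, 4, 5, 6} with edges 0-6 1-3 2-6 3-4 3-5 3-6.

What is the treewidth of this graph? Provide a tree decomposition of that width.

Every bag has size at most 2, so the width is 2 − 1 = 1 and tw(G) ≤ 1. Any graph with an edge has treewidth ≥ 1, and G has the edge 6–3. Hence tw(G) = 1 exactly.

Treewidth 1.
One such decomposition:
Bags: B1 = {3, 6}  B2 = {1, 3}  B3 = {0, 6}  B4 = {3, 5}  B5 = {3, 4}  B6 = {2, 6}
Tree: B1–B2, B1–B3, B2–B4, B1–B5, B1–B6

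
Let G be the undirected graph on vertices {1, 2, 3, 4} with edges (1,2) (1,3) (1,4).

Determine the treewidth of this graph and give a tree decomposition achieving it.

Treewidth 1.
One such decomposition:
Bags: B1 = {1, 2}  B2 = {1, 3}  B3 = {1, 4}
Tree: B1–B2, B1–B3

Each bag holds 2 vertices, so the decomposition has width 1, which upper-bounds the treewidth. Any graph with an edge has treewidth ≥ 1, and G has the edge 2–1. Combining the bounds, tw(G) = 1.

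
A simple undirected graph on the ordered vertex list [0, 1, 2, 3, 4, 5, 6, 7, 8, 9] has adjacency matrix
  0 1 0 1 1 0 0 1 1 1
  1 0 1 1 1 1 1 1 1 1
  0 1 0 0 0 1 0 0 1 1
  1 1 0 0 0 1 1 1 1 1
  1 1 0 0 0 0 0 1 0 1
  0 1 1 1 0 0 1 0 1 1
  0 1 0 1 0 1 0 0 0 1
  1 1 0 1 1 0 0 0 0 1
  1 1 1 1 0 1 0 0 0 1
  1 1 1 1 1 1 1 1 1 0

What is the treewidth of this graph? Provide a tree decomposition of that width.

Every bag has size at most 5, so the width is 5 − 1 = 4 and tw(G) ≤ 4. On the other hand G contains the 5-clique {1, 2, 5, 8, 9}. A clique must lie in a single bag of any decomposition, so no decomposition can have width below 4. Combining the bounds, tw(G) = 4.

Treewidth 4.
One optimal decomposition is:
Bags: B1 = {1, 3, 5, 6, 9}  B2 = {1, 3, 5, 8, 9}  B3 = {0, 1, 3, 8, 9}  B4 = {1, 2, 5, 8, 9}  B5 = {0, 1, 3, 7, 9}  B6 = {0, 1, 4, 7, 9}
Tree: B1–B2, B2–B3, B2–B4, B3–B5, B5–B6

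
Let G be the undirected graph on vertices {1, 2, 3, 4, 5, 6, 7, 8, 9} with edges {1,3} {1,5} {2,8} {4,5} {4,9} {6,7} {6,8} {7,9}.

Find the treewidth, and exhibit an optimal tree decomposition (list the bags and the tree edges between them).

Treewidth 1.
One optimal decomposition is:
Bags: B1 = {1, 3}  B2 = {1, 5}  B3 = {4, 5}  B4 = {4, 9}  B5 = {7, 9}  B6 = {6, 7}  B7 = {6, 8}  B8 = {2, 8}
Tree: B1–B2, B2–B3, B3–B4, B4–B5, B5–B6, B6–B7, B7–B8

Each bag holds 2 vertices, so the decomposition has width 1, which upper-bounds the treewidth. G has an edge, so its treewidth is at least 1. Combining the bounds, tw(G) = 1.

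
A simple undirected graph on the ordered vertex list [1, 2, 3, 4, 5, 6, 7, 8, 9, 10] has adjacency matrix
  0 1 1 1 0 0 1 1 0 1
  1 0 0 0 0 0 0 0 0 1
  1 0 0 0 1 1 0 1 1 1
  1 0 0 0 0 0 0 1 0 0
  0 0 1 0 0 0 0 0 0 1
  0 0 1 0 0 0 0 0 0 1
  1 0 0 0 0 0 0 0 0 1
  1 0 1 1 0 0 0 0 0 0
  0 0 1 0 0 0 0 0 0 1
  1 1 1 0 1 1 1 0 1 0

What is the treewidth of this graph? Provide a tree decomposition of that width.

Treewidth 2.
One such decomposition:
Bags: B1 = {1, 3, 10}  B2 = {3, 6, 10}  B3 = {3, 9, 10}  B4 = {1, 2, 10}  B5 = {3, 5, 10}  B6 = {1, 3, 8}  B7 = {1, 7, 10}  B8 = {1, 4, 8}
Tree: B1–B2, B2–B3, B1–B4, B1–B5, B1–B6, B1–B7, B6–B8

Each bag holds 3 vertices, so the decomposition has width 2, which upper-bounds the treewidth. Conversely, {1, 3, 8} is a clique of size 3, and the vertices of any clique must share a bag in every tree decomposition; so some bag has ≥ 3 vertices and tw(G) ≥ 2. Hence tw(G) = 2 exactly.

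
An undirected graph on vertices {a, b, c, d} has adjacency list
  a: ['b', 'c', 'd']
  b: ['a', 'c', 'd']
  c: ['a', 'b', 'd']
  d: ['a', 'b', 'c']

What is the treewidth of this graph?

3

A width-3 tree decomposition is:
Bags: B1 = {a, b, c, d}
Tree: (single bag)
With just one bag of size 4, the width is 4 − 1 = 3, so tw(G) ≤ 3. For the lower bound, the 4 vertices {a, b, c, d} are pairwise adjacent, and any tree decomposition puts a clique entirely inside one bag — forcing width ≥ 3. Combining the bounds, tw(G) = 3.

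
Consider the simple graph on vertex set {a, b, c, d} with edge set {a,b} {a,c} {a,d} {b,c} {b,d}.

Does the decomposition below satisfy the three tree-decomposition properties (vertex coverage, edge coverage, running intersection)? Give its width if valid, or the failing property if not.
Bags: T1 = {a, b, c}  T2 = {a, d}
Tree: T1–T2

No — edge (b,d) lies in no bag.

A tree decomposition must satisfy three properties: every vertex lies in some bag; for every edge, both endpoints lie together in some bag; and for every vertex, the bags containing it form a connected subtree. Here edge (b,d) lies in no bag, so the decomposition is invalid.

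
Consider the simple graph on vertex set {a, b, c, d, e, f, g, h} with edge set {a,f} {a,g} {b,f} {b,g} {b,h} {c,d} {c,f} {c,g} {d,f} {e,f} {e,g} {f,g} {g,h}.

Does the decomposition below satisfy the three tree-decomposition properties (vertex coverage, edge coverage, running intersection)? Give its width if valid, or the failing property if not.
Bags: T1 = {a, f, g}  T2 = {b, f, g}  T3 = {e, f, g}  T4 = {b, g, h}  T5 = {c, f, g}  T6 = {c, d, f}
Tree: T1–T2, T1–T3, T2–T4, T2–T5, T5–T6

Yes; width 2.

Checking the three conditions: (i) the bags cover all of {a, b, c, d, e, f, g, h}; (ii) for each edge, some bag contains both endpoints; (iii) the bags containing any fixed vertex form a subtree. All hold, so the decomposition is valid with width 3 − 1 = 2.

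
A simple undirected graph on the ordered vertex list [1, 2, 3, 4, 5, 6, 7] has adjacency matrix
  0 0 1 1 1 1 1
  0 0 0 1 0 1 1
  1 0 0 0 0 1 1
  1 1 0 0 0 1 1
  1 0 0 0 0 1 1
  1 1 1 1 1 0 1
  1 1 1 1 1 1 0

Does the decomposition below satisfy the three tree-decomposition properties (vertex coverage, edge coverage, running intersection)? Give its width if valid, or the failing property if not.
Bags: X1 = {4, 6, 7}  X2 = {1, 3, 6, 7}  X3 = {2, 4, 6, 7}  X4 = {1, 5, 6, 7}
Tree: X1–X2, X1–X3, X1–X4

A tree decomposition must satisfy three properties: every vertex lies in some bag; for every edge, both endpoints lie together in some bag; and for every vertex, the bags containing it form a connected subtree. Here edge (1,4) lies in no bag, so the decomposition is invalid.

No — edge (1,4) lies in no bag.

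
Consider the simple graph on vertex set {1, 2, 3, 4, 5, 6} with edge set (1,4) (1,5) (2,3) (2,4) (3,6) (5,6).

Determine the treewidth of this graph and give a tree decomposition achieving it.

Every bag has size at most 3, so the width is 3 − 1 = 2 and tw(G) ≤ 2. The edges 6–5–1–4–2–3–6 form a cycle, so G is not a tree and its treewidth is at least 2. Combining the bounds, tw(G) = 2.

Treewidth 2.
One optimal decomposition is:
Bags: B1 = {1, 5, 6}  B2 = {1, 4, 6}  B3 = {2, 4, 6}  B4 = {2, 3, 6}
Tree: B1–B2, B2–B3, B3–B4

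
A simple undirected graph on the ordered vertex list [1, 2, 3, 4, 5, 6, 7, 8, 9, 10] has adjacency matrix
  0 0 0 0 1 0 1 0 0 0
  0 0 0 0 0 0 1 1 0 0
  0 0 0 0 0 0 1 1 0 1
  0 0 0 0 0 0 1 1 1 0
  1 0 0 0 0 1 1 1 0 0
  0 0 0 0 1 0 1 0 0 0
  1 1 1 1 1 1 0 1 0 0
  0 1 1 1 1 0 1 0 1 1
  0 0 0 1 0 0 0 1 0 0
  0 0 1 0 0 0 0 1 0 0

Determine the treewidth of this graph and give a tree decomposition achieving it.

Treewidth 2.
One optimal decomposition is:
Bags: B1 = {4, 7, 8}  B2 = {5, 7, 8}  B3 = {3, 7, 8}  B4 = {3, 8, 10}  B5 = {2, 7, 8}  B6 = {1, 5, 7}  B7 = {5, 6, 7}  B8 = {4, 8, 9}
Tree: B1–B2, B1–B3, B3–B4, B2–B5, B2–B6, B6–B7, B1–B8

The largest bag has 3 vertices, giving width 2; this decomposition certifies tw(G) ≤ 2. For the lower bound, the 3 vertices {4, 8, 9} are pairwise adjacent, and any tree decomposition puts a clique entirely inside one bag — forcing width ≥ 2. Hence tw(G) = 2 exactly.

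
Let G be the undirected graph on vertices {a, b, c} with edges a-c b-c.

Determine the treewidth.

A width-1 tree decomposition is:
Bags: B1 = {a, c}  B2 = {b, c}
Tree: B1–B2
Each bag holds 2 vertices, so the decomposition has width 1, which upper-bounds the treewidth. G has an edge, so its treewidth is at least 1. The upper and lower bounds meet at 1, so that is the treewidth.

1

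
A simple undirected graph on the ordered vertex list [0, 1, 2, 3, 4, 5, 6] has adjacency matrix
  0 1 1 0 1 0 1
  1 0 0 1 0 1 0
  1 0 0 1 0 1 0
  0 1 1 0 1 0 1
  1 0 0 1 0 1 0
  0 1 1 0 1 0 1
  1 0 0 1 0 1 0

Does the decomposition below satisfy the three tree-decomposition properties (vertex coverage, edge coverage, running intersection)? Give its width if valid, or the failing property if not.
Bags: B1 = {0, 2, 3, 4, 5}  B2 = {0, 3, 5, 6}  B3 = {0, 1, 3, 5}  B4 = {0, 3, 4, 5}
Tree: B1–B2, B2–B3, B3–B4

No — bags containing vertex 4 are not connected in the tree.

A tree decomposition must satisfy three properties: every vertex lies in some bag; for every edge, both endpoints lie together in some bag; and for every vertex, the bags containing it form a connected subtree. Here bags containing vertex 4 are not connected in the tree, so the decomposition is invalid.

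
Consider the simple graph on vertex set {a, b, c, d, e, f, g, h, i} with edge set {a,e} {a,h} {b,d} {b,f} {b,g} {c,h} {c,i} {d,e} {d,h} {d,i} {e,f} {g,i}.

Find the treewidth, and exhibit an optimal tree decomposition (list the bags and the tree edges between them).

Each bag holds 4 vertices, so the decomposition has width 3, which upper-bounds the treewidth. For the lower bound: the 4 vertex sets {a,e,f}, {h}, {d}, {b,c,g,i} are disjoint, each induces a connected subgraph, and every pair is joined by at least one edge of G. Contracting each set to a single vertex therefore yields K_{4} as a minor, and since treewidth is minor-monotone, tw(G) ≥ tw(K_{4}) = 3. Hence tw(G) = 3 exactly.

Treewidth 3.
Bags: B1 = {a, e, f, h}  B2 = {d, e, f, h}  B3 = {b, d, f, h}  B4 = {b, c, d, h}  B5 = {b, c, d, i}  B6 = {b, c, g, i}
Tree: B1–B2, B2–B3, B3–B4, B4–B5, B5–B6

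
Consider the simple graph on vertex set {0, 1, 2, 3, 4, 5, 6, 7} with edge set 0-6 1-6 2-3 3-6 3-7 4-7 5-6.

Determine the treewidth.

A width-1 tree decomposition is:
Bags: B1 = {2, 3}  B2 = {3, 6}  B3 = {0, 6}  B4 = {3, 7}  B5 = {5, 6}  B6 = {4, 7}  B7 = {1, 6}
Tree: B1–B2, B2–B3, B1–B4, B2–B5, B4–B6, B3–B7
The largest bag has 2 vertices, giving width 1; this decomposition certifies tw(G) ≤ 1. Since G has at least one edge (e.g. 3–2), it is not an edgeless graph, so tw(G) ≥ 1. Combining the bounds, tw(G) = 1.

1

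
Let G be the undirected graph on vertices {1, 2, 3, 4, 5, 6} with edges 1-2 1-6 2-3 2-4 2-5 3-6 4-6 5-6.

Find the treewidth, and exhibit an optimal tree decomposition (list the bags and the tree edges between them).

Treewidth 2.
One such decomposition:
Bags: B1 = {2, 5, 6}  B2 = {2, 4, 6}  B3 = {2, 3, 6}  B4 = {1, 2, 6}
Tree: B1–B2, B2–B3, B3–B4

Each bag holds 3 vertices, so the decomposition has width 2, which upper-bounds the treewidth. For the lower bound, G contains the cycle 6–5–2–4–6, so G is not a forest; only forests have treewidth ≤ 1, hence tw(G) ≥ 2. The upper and lower bounds meet at 2, so that is the treewidth.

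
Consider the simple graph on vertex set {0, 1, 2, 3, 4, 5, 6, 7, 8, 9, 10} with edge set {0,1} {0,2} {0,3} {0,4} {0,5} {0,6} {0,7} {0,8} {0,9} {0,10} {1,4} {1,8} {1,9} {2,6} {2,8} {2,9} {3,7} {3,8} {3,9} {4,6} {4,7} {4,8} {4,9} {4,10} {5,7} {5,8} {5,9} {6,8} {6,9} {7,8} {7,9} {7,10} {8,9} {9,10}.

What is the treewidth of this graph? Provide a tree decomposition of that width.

The largest bag has 5 vertices, giving width 4; this decomposition certifies tw(G) ≤ 4. On the other hand G contains the 5-clique {0, 2, 6, 8, 9}. A clique must lie in a single bag of any decomposition, so no decomposition can have width below 4. Hence tw(G) = 4 exactly.

Treewidth 4.
One such decomposition:
Bags: B1 = {0, 3, 7, 8, 9}  B2 = {0, 4, 7, 8, 9}  B3 = {0, 4, 6, 8, 9}  B4 = {0, 4, 7, 9, 10}  B5 = {0, 5, 7, 8, 9}  B6 = {0, 1, 4, 8, 9}  B7 = {0, 2, 6, 8, 9}
Tree: B1–B2, B2–B3, B2–B4, B1–B5, B3–B6, B3–B7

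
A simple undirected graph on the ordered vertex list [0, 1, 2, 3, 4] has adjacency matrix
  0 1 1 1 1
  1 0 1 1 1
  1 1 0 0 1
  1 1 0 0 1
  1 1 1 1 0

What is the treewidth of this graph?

3

A width-3 tree decomposition is:
Bags: B1 = {0, 1, 2, 4}  B2 = {0, 1, 3, 4}
Tree: B1–B2
Every bag has size at most 4, so the width is 4 − 1 = 3 and tw(G) ≤ 3. On the other hand G contains the 4-clique {0, 1, 2, 4}. A clique must lie in a single bag of any decomposition, so no decomposition can have width below 3. Combining the bounds, tw(G) = 3.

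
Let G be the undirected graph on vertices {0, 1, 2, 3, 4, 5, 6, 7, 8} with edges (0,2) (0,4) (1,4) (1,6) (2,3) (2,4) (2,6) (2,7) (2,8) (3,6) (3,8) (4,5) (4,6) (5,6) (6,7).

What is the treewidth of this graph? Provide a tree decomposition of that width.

Treewidth 2.
Bags: B1 = {2, 3, 8}  B2 = {2, 3, 6}  B3 = {2, 4, 6}  B4 = {1, 4, 6}  B5 = {2, 6, 7}  B6 = {4, 5, 6}  B7 = {0, 2, 4}
Tree: B1–B2, B2–B3, B3–B4, B3–B5, B3–B6, B3–B7

Every bag has size at most 3, so the width is 3 − 1 = 2 and tw(G) ≤ 2. For the lower bound, the 3 vertices {1, 4, 6} are pairwise adjacent, and any tree decomposition puts a clique entirely inside one bag — forcing width ≥ 2. Combining the bounds, tw(G) = 2.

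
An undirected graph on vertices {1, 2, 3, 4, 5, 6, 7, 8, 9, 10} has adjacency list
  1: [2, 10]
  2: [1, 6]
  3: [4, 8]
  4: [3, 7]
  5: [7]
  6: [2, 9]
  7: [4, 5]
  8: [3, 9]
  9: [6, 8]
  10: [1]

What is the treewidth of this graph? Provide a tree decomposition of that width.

Treewidth 1.
Bags: B1 = {1, 10}  B2 = {1, 2}  B3 = {2, 6}  B4 = {6, 9}  B5 = {8, 9}  B6 = {3, 8}  B7 = {3, 4}  B8 = {4, 7}  B9 = {5, 7}
Tree: B1–B2, B2–B3, B3–B4, B4–B5, B5–B6, B6–B7, B7–B8, B8–B9

Each bag holds 2 vertices, so the decomposition has width 1, which upper-bounds the treewidth. Since G has at least one edge (e.g. 10–1), it is not an edgeless graph, so tw(G) ≥ 1. Hence tw(G) = 1 exactly.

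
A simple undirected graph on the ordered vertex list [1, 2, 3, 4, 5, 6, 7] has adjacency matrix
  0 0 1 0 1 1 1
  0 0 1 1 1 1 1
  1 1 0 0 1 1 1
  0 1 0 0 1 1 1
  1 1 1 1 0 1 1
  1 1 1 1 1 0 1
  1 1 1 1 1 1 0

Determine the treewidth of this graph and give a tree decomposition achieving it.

Every bag has size at most 5, so the width is 5 − 1 = 4 and tw(G) ≤ 4. Conversely, {1, 3, 5, 6, 7} is a clique of size 5, and the vertices of any clique must share a bag in every tree decomposition; so some bag has ≥ 5 vertices and tw(G) ≥ 4. Combining the bounds, tw(G) = 4.

Treewidth 4.
One optimal decomposition is:
Bags: B1 = {1, 3, 5, 6, 7}  B2 = {2, 3, 5, 6, 7}  B3 = {2, 4, 5, 6, 7}
Tree: B1–B2, B2–B3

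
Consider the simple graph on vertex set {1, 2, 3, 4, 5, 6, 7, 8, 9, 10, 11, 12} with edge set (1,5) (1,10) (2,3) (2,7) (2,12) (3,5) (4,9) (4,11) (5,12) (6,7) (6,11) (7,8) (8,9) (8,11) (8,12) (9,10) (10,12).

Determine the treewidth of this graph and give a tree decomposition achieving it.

Treewidth 3.
One optimal decomposition is:
Bags: B1 = {4, 6, 7, 11}  B2 = {4, 7, 8, 11}  B3 = {4, 7, 8, 9}  B4 = {2, 7, 8, 9}  B5 = {2, 8, 9, 12}  B6 = {2, 9, 10, 12}  B7 = {2, 3, 10, 12}  B8 = {3, 5, 10, 12}  B9 = {1, 3, 5, 10}
Tree: B1–B2, B2–B3, B3–B4, B4–B5, B5–B6, B6–B7, B7–B8, B8–B9

The largest bag has 4 vertices, giving width 3; this decomposition certifies tw(G) ≤ 3. For the lower bound: the 4 vertex sets {4,6,11}, {7}, {8}, {2,9,10,12} are disjoint, each induces a connected subgraph, and every pair is joined by at least one edge of G. Contracting each set to a single vertex therefore yields K_{4} as a minor, and since treewidth is minor-monotone, tw(G) ≥ tw(K_{4}) = 3. The upper and lower bounds meet at 3, so that is the treewidth.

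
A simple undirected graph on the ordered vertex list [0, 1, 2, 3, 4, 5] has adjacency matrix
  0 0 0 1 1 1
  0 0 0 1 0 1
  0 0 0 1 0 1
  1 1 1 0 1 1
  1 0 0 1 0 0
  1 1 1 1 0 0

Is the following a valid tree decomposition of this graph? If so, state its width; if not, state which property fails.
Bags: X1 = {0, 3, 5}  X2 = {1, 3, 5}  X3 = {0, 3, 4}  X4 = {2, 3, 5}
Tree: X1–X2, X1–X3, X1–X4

Vertex coverage: the bags together contain {0, 1, 2, 3, 4, 5}, the full vertex set. Edge coverage: each edge of G has both endpoints in at least one bag. Running intersection: for every vertex, the bags containing it form a connected subtree. All three properties hold, so this is a valid tree decomposition of width max|bag| − 1 = 2, and hence tw(G) ≤ 2.

Yes; width 2.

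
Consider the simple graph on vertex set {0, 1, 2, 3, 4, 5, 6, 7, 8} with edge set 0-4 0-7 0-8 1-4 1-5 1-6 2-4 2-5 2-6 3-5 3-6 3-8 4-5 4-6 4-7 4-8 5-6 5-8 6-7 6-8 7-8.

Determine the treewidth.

3

A width-3 tree decomposition is:
Bags: B1 = {1, 4, 5, 6}  B2 = {4, 5, 6, 8}  B3 = {4, 6, 7, 8}  B4 = {3, 5, 6, 8}  B5 = {2, 4, 5, 6}  B6 = {0, 4, 7, 8}
Tree: B1–B2, B2–B3, B2–B4, B1–B5, B3–B6
Each bag holds 4 vertices, so the decomposition has width 3, which upper-bounds the treewidth. Conversely, {3, 5, 6, 8} is a clique of size 4, and the vertices of any clique must share a bag in every tree decomposition; so some bag has ≥ 4 vertices and tw(G) ≥ 3. The upper and lower bounds meet at 3, so that is the treewidth.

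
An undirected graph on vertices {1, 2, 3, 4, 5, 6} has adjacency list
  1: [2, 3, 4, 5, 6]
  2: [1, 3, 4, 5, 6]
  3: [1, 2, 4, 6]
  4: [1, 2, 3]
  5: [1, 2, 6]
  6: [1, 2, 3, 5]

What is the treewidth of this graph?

3

A width-3 tree decomposition is:
Bags: B1 = {1, 2, 3, 4}  B2 = {1, 2, 3, 6}  B3 = {1, 2, 5, 6}
Tree: B1–B2, B2–B3
The largest bag has 4 vertices, giving width 3; this decomposition certifies tw(G) ≤ 3. Conversely, {1, 2, 3, 4} is a clique of size 4, and the vertices of any clique must share a bag in every tree decomposition; so some bag has ≥ 4 vertices and tw(G) ≥ 3. Combining the bounds, tw(G) = 3.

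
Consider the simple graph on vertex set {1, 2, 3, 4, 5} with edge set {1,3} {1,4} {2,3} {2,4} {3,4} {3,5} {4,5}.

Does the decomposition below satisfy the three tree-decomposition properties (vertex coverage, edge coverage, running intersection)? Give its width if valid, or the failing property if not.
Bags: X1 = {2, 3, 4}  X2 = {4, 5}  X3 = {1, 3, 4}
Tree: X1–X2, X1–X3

A tree decomposition must satisfy three properties: every vertex lies in some bag; for every edge, both endpoints lie together in some bag; and for every vertex, the bags containing it form a connected subtree. Here edge (3,5) lies in no bag, so the decomposition is invalid.

No — edge (3,5) lies in no bag.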